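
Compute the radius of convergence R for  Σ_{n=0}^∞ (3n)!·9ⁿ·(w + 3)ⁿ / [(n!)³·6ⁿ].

R = 2/81

Ratio test: |a_{n+1}/a_n| = (3n+1)·(3n+2)·(3n+3)/(n+1)³ · 9/6 → 81/2 as n → ∞.
The series converges when 81/2 · |w + 3| < 1, giving R = 2/81.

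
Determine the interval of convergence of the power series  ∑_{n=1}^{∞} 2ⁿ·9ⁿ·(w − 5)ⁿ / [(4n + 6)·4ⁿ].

[43/9, 47/9)

By the ratio test, |a_{n+1}/a_n| = [(4n + 6)/(4(n+1) + 6)] · 2·9/4 → 9/2.
The series converges when 9/2 · |w − 5| < 1, giving R = 2/9.
At w = 47/9: comparison with the harmonic series Σ 1/n shows the series diverges.
Check w = 43/9: the terms alternate in sign and decrease monotonically to 0 in absolute value (size ~ c/n), so the alternating series test gives convergence.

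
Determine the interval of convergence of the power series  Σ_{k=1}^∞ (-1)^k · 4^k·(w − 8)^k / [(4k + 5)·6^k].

By the ratio test, |a_{k+1}/a_k| = [(4k + 5)/(4(k+1) + 5)] · 4/6 → 2/3.
Hence the series converges for |w − 8| < 1/(2/3) = 3/2, so the radius of convergence is 3/2.
Check w = 19/2: convergence follows from the alternating series test (terms decrease monotonically to 0).
When w = 13/2, the terms behave like c/k; limit comparison with the harmonic series gives divergence.

(13/2, 19/2]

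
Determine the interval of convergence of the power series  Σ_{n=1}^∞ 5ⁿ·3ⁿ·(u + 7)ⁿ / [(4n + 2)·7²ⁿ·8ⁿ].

Apply the ratio test: |a_{n+1}| / |a_n| = [(4n + 2)/(4(n+1) + 2)] · 5·3/(49·8), which tends to 15/392 as n → ∞.
The series converges when 15/392 · |u + 7| < 1, giving R = 392/15.
When u = 287/15, the terms are asymptotic to a nonzero constant times 1/n, so the series diverges by limit comparison with Σ 1/n.
At u = -497/15: the terms alternate in sign and decrease monotonically to 0 in absolute value (size ~ c/n), so the alternating series test gives convergence.

[-497/15, 287/15)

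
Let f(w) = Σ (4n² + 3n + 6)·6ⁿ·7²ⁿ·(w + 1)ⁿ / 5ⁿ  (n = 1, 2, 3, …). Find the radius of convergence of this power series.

By the ratio test, |a_{n+1}/a_n| = [(4(n+1)² + 3(n+1) + 6)/(4n² + 3n + 6)] · 6·49/5 → 294/5.
Hence the series converges for |w + 1| < 1/(294/5) = 5/294, so the radius of convergence is 5/294.

R = 5/294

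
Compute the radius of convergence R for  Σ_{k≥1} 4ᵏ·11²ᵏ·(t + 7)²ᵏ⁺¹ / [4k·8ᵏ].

Apply the ratio test: |a_{k+1}| / |a_k| = [4k/4(k+1)] · 4·121/8, which tends to 121/2 as k → ∞.
Writing y = (t + 7)², the series in y has radius 2/121, so |t + 7| < √(2/121) and R = √2/11.

R = √2/11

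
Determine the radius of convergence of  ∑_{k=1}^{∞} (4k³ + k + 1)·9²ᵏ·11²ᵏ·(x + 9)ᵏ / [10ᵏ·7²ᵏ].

Apply the ratio test: |a_{k+1}| / |a_k| = [(4(k+1)³ + (k+1) + 1)/(4k³ + k + 1)] · 81·121/(10·49), which tends to 9801/490 as k → ∞.
Thus R = 1/(9801/490) = 490/9801.

R = 490/9801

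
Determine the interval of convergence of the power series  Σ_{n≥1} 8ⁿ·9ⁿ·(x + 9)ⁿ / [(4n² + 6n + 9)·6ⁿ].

[-109/12, -107/12]

Ratio test: |a_{n+1}/a_n| = [(4n² + 6n + 9)/(4(n+1)² + 6(n+1) + 9)] · 8·9/6 → 12 as n → ∞.
The series converges when 12 · |x + 9| < 1, giving R = 1/12.
When x = -107/12, the terms are on the order of 1/n², so the series converges absolutely by comparison with the p-series (p = 2 > 1).
At x = -109/12: the terms are on the order of 1/n², so the series converges absolutely by comparison with the p-series (p = 2 > 1).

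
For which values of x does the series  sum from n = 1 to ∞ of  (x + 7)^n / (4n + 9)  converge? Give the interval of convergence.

[-8, -6)

Ratio test: |a_{n+1}/a_n| = (4n + 9)/(4(n+1) + 9) → 1 as n → ∞.
So the series converges when |x + 7| < 1 and diverges when |x + 7| > 1; R = 1.
Check x = -6: the terms are asymptotic to a nonzero constant times 1/n, so the series diverges by limit comparison with Σ 1/n.
Check x = -8: an alternating series whose terms decrease to 0 in absolute value, so it converges by the Leibniz criterion.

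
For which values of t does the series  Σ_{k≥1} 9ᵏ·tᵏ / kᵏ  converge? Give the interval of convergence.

By the Cauchy root test, |a_k|^(1/k) = 9/k → 0.
The limit is 0 for every t, so R = ∞.

(−∞, ∞)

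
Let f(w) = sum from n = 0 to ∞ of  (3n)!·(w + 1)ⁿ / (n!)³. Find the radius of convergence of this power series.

Ratio test: |a_{n+1}/a_n| = (3n+1)·(3n+2)·(3n+3)/(n+1)³ → 27 as n → ∞.
Thus R = 1/(27) = 1/27.

R = 1/27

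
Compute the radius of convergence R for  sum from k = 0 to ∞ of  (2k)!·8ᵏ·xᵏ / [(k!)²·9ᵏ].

R = 9/32

Apply the ratio test: |a_{k+1}| / |a_k| = (2k+1)·(2k+2)/(k+1)² · 8/9, which tends to 32/9 as k → ∞.
The series converges when 32/9 · |x| < 1, giving R = 9/32.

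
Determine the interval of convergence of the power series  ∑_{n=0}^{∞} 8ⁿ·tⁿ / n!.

(−∞, ∞)

Ratio test: |a_{n+1}/a_n| = 8 · 1/(n+1) → 0 as n → ∞.
Since the limit is 0 < 1 for every t, the series converges on all of ℝ and R = ∞.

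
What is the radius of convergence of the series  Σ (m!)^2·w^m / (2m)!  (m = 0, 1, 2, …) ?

R = 4

Ratio test: |a_{m+1}/a_m| = (m+1)²/[(2m+1)·(2m+2)] → 1/4 as m → ∞.
Convergence for |w| · 1/4 < 1, i.e. |w| < 4. So R = 4.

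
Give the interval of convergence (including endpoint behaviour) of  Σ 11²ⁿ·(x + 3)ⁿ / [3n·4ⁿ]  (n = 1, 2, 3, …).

Ratio test: |a_{n+1}/a_n| = [3n/3(n+1)] · 121/4 → 121/4 as n → ∞.
Thus R = 1/(121/4) = 4/121.
When x = -359/121, comparison with the harmonic series Σ 1/n shows the series diverges.
Endpoint x = -367/121: an alternating series whose terms decrease to 0 in absolute value, so it converges by the Leibniz criterion.

[-367/121, -359/121)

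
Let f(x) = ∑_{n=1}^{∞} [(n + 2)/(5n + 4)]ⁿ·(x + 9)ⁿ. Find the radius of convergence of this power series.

Root test: |a_n|^(1/n) = (n + 2)/(5n + 4) → 1/5.
The series converges when 1/5 · |x + 9| < 1, giving R = 5.

R = 5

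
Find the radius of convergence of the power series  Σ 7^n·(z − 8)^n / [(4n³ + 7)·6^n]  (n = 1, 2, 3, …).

R = 6/7

The ratio of consecutive coefficients is [(4n³ + 7)/(4(n+1)³ + 7)] · 7/6 → 7/6.
Convergence for |z − 8| · 7/6 < 1, i.e. |z − 8| < 6/7. So R = 6/7.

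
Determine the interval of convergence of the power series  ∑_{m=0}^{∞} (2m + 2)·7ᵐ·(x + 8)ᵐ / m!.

(−∞, ∞)

Apply the ratio test: |a_{m+1}| / |a_m| = (2(m+1) + 2)/(2m + 2) · 7 · 1/(m+1), which tends to 0 as m → ∞.
Since the limit is 0 < 1 for every x, the series converges on all of ℝ and R = ∞.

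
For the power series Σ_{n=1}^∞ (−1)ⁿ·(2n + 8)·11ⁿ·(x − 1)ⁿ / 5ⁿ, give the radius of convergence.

R = 5/11

Apply the ratio test: |a_{n+1}| / |a_n| = [(2(n+1) + 8)/(2n + 8)] · 11/5, which tends to 11/5 as n → ∞.
Convergence for |x − 1| · 11/5 < 1, i.e. |x − 1| < 5/11. So R = 5/11.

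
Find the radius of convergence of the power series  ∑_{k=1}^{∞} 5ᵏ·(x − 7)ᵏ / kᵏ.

By the Cauchy root test, |a_k|^(1/k) = 5/k → 0.
Since the k-th root of |a_k| tends to 0, the series converges for all real x; R = ∞.

R = ∞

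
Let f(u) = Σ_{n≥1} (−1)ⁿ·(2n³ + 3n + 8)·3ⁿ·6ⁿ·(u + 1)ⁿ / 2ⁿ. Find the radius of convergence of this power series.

By the ratio test, |a_{n+1}/a_n| = [(2(n+1)³ + 3(n+1) + 8)/(2n³ + 3n + 8)] · 3·6/2 → 9.
Hence the series converges for |u + 1| < 1/(9) = 1/9, so the radius of convergence is 1/9.

R = 1/9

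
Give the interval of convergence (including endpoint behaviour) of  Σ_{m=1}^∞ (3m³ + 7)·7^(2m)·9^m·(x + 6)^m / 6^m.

(-884/147, -880/147)

The ratio of consecutive coefficients is [(3(m+1)³ + 7)/(3m³ + 7)] · 49·9/6 → 147/2.
Convergence for |x + 6| · 147/2 < 1, i.e. |x + 6| < 2/147. So R = 2/147.
At x = -880/147: the terms do not tend to 0, so the series diverges.
Endpoint x = -884/147: the terms do not tend to 0, so the series diverges.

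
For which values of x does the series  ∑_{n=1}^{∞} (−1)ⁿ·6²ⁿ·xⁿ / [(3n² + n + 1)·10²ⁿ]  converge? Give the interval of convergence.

By the ratio test, |a_{n+1}/a_n| = [(3n² + n + 1)/(3(n+1)² + (n+1) + 1)] · 36/100 → 9/25.
The series converges when 9/25 · |x| < 1, giving R = 25/9.
Check x = 25/9: the terms are on the order of 1/n², so the series converges absolutely by comparison with the p-series (p = 2 > 1).
Endpoint x = -25/9: absolute convergence follows by limit comparison with Σ 1/n².

[-25/9, 25/9]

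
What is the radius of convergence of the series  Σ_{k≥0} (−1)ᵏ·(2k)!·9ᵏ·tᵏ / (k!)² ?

Apply the ratio test: |a_{k+1}| / |a_k| = (2k+1)·(2k+2)/(k+1)² · 9, which tends to 36 as k → ∞.
Hence the series converges for |t| < 1/(36) = 1/36, so the radius of convergence is 1/36.

R = 1/36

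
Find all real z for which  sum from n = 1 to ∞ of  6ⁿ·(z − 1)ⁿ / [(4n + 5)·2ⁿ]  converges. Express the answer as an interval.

Ratio test: |a_{n+1}/a_n| = [(4n + 5)/(4(n+1) + 5)] · 6/2 → 3 as n → ∞.
The series converges when 3 · |z − 1| < 1, giving R = 1/3.
Check z = 4/3: comparison with the harmonic series Σ 1/n shows the series diverges.
Check z = 2/3: convergence follows from the alternating series test (terms decrease monotonically to 0).

[2/3, 4/3)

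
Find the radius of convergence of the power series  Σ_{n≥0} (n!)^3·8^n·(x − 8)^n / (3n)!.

R = 27/8

By the ratio test, |a_{n+1}/a_n| = (n+1)³/[(3n+1)·(3n+2)·(3n+3)] · 8 → 8/27.
Convergence for |x − 8| · 8/27 < 1, i.e. |x − 8| < 27/8. So R = 27/8.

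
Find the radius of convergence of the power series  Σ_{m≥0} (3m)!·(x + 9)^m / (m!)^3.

Ratio test: |a_{m+1}/a_m| = (3m+1)·(3m+2)·(3m+3)/(m+1)³ → 27 as m → ∞.
Hence the series converges for |x + 9| < 1/(27) = 1/27, so the radius of convergence is 1/27.

R = 1/27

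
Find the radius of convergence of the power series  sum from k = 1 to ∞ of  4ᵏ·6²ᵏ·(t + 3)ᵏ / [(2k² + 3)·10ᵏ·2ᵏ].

R = 5/36

Ratio test: |a_{k+1}/a_k| = [(2k² + 3)/(2(k+1)² + 3)] · 4·36/(10·2) → 36/5 as k → ∞.
The series converges when 36/5 · |t + 3| < 1, giving R = 5/36.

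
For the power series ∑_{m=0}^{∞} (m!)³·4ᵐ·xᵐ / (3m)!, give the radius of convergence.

By the ratio test, |a_{m+1}/a_m| = (m+1)³/[(3m+1)·(3m+2)·(3m+3)] · 4 → 4/27.
Hence the series converges for |x| < 1/(4/27) = 27/4, so the radius of convergence is 27/4.

R = 27/4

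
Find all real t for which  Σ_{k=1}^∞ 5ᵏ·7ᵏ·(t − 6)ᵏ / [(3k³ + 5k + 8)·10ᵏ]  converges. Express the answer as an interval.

[40/7, 44/7]

Ratio test: |a_{k+1}/a_k| = [(3k³ + 5k + 8)/(3(k+1)³ + 5(k+1) + 8)] · 5·7/10 → 7/2 as k → ∞.
Hence the series converges for |t − 6| < 1/(7/2) = 2/7, so the radius of convergence is 2/7.
When t = 44/7, the series is dominated by a constant times Σ 1/k³, which converges (p = 3 > 1).
When t = 40/7, the terms are on the order of 1/k³, so the series converges absolutely by comparison with the p-series (p = 3 > 1).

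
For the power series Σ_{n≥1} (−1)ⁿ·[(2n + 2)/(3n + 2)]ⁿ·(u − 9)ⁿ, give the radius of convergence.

By the Cauchy root test, |a_n|^(1/n) = (2n + 2)/(3n + 2) → 2/3.
Convergence for |u − 9| · 2/3 < 1, i.e. |u − 9| < 3/2. So R = 3/2.

R = 3/2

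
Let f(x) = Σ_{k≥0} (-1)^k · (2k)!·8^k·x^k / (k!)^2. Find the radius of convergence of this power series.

By the ratio test, |a_{k+1}/a_k| = (2k+1)·(2k+2)/(k+1)² · 8 → 32.
Hence the series converges for |x| < 1/(32) = 1/32, so the radius of convergence is 1/32.

R = 1/32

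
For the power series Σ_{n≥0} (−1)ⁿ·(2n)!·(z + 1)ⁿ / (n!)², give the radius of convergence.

Apply the ratio test: |a_{n+1}| / |a_n| = (2n+1)·(2n+2)/(n+1)², which tends to 4 as n → ∞.
Hence the series converges for |z + 1| < 1/(4) = 1/4, so the radius of convergence is 1/4.

R = 1/4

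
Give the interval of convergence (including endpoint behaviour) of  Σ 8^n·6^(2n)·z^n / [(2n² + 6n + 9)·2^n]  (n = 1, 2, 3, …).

[-1/144, 1/144]

Apply the ratio test: |a_{n+1}| / |a_n| = [(2n² + 6n + 9)/(2(n+1)² + 6(n+1) + 9)] · 8·36/2, which tends to 144 as n → ∞.
Convergence for |z| · 144 < 1, i.e. |z| < 1/144. So R = 1/144.
Check z = 1/144: absolute convergence follows by limit comparison with Σ 1/n².
Check z = -1/144: the terms are on the order of 1/n², so the series converges absolutely by comparison with the p-series (p = 2 > 1).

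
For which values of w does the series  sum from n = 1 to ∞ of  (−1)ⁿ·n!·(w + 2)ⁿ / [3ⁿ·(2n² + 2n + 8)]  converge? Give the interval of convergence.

The ratio of consecutive coefficients is (n+1) · 1/3 · (2n² + 2n + 8)/(2(n+1)² + 2(n+1) + 8) → ∞.
Since the ratio → ∞, the series diverges for every w ≠ -2, and R = 0.

{-2}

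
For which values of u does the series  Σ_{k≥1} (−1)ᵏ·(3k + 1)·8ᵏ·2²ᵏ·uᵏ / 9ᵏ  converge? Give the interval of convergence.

Ratio test: |a_{k+1}/a_k| = [(3(k+1) + 1)/(3k + 1)] · 8·4/9 → 32/9 as k → ∞.
Convergence for |u| · 32/9 < 1, i.e. |u| < 9/32. So R = 9/32.
Check u = 9/32: the k-th term does not approach 0; divergence by the term test.
Check u = -9/32: the terms have absolute value of order k, which does not tend to 0, so the series diverges by the divergence test.

(-9/32, 9/32)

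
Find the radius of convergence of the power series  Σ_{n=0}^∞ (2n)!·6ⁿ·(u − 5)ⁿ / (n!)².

R = 1/24

Ratio test: |a_{n+1}/a_n| = (2n+1)·(2n+2)/(n+1)² · 6 → 24 as n → ∞.
The series converges when 24 · |u − 5| < 1, giving R = 1/24.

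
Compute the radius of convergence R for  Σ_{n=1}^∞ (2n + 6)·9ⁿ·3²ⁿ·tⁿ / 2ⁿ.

The ratio of consecutive coefficients is [(2(n+1) + 6)/(2n + 6)] · 9·9/2 → 81/2.
Convergence for |t| · 81/2 < 1, i.e. |t| < 2/81. So R = 2/81.

R = 2/81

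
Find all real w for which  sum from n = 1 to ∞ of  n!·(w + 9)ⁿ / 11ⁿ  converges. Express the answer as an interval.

{-9}

The ratio of consecutive coefficients is (n+1) · 1/11 → ∞.
The terms grow without bound for any (w + 9) ≠ 0, so R = 0 (convergence only at w = -9).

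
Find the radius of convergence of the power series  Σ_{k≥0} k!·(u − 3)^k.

R = 0

By the ratio test, |a_{k+1}/a_k| = (k+1) → ∞.
The ratio grows without bound, so the series diverges whenever (u − 3) ≠ 0; it converges only at u = 3. R = 0.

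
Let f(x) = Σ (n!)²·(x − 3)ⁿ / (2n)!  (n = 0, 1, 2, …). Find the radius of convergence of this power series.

R = 4

Apply the ratio test: |a_{n+1}| / |a_n| = (n+1)²/[(2n+1)·(2n+2)], which tends to 1/4 as n → ∞.
Convergence for |x − 3| · 1/4 < 1, i.e. |x − 3| < 4. So R = 4.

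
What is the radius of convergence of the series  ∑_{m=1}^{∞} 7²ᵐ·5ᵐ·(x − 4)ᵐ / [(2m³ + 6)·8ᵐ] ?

Ratio test: |a_{m+1}/a_m| = [(2m³ + 6)/(2(m+1)³ + 6)] · 49·5/8 → 245/8 as m → ∞.
Thus R = 1/(245/8) = 8/245.

R = 8/245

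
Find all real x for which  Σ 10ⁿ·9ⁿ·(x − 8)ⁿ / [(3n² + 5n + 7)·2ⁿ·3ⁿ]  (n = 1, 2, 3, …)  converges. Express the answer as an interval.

[119/15, 121/15]

Ratio test: |a_{n+1}/a_n| = [(3n² + 5n + 7)/(3(n+1)² + 5(n+1) + 7)] · 10·9/(2·3) → 15 as n → ∞.
The series converges when 15 · |x − 8| < 1, giving R = 1/15.
When x = 121/15, absolute convergence follows by limit comparison with Σ 1/n².
When x = 119/15, the terms are on the order of 1/n², so the series converges absolutely by comparison with the p-series (p = 2 > 1).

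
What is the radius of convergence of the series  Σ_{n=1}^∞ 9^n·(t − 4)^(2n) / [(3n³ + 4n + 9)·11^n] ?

R = √11/3

Apply the ratio test: |a_{n+1}| / |a_n| = [(3n³ + 4n + 9)/(3(n+1)³ + 4(n+1) + 9)] · 9/11, which tends to 9/11 as n → ∞.
Writing y = (t − 4)², the series in y has radius 11/9, so |t − 4| < √(11/9) and R = √11/3.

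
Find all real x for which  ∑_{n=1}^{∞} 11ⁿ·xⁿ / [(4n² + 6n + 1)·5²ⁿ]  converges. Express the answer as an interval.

[-25/11, 25/11]

The ratio of consecutive coefficients is [(4n² + 6n + 1)/(4(n+1)² + 6(n+1) + 1)] · 11/25 → 11/25.
Thus R = 1/(11/25) = 25/11.
Endpoint x = 25/11: the terms are on the order of 1/n², so the series converges absolutely by comparison with the p-series (p = 2 > 1).
Check x = -25/11: the terms are on the order of 1/n², so the series converges absolutely by comparison with the p-series (p = 2 > 1).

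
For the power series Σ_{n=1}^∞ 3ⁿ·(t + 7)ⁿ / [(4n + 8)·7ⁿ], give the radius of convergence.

The ratio of consecutive coefficients is [(4n + 8)/(4(n+1) + 8)] · 3/7 → 3/7.
Convergence for |t + 7| · 3/7 < 1, i.e. |t + 7| < 7/3. So R = 7/3.

R = 7/3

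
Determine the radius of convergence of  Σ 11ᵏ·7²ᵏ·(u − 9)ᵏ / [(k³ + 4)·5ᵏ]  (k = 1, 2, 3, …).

R = 5/539

Apply the ratio test: |a_{k+1}| / |a_k| = [(k³ + 4)/((k+1)³ + 4)] · 11·49/5, which tends to 539/5 as k → ∞.
The series converges when 539/5 · |u − 9| < 1, giving R = 5/539.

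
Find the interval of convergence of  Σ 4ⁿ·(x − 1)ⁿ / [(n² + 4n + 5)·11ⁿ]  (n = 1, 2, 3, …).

Apply the ratio test: |a_{n+1}| / |a_n| = [(n² + 4n + 5)/((n+1)² + 4(n+1) + 5)] · 4/11, which tends to 4/11 as n → ∞.
Hence the series converges for |x − 1| < 1/(4/11) = 11/4, so the radius of convergence is 11/4.
Endpoint x = 15/4: the terms are on the order of 1/n², so the series converges absolutely by comparison with the p-series (p = 2 > 1).
When x = -7/4, the series is dominated by a constant times Σ 1/n², which converges (p = 2 > 1).

[-7/4, 15/4]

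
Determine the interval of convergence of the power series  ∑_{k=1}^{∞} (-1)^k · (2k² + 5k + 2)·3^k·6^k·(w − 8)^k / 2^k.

(71/9, 73/9)

By the ratio test, |a_{k+1}/a_k| = [(2(k+1)² + 5(k+1) + 2)/(2k² + 5k + 2)] · 3·6/2 → 9.
Thus R = 1/(9) = 1/9.
Endpoint w = 73/9: the k-th term does not approach 0; divergence by the term test.
When w = 71/9, the terms do not tend to 0, so the series diverges.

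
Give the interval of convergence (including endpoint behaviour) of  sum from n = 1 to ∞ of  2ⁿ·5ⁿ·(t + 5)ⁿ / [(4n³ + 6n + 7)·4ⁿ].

[-27/5, -23/5]

The ratio of consecutive coefficients is [(4n³ + 6n + 7)/(4(n+1)³ + 6(n+1) + 7)] · 2·5/4 → 5/2.
Hence the series converges for |t + 5| < 1/(5/2) = 2/5, so the radius of convergence is 2/5.
At t = -23/5: the series is dominated by a constant times Σ 1/n³, which converges (p = 3 > 1).
Check t = -27/5: the series is dominated by a constant times Σ 1/n³, which converges (p = 3 > 1).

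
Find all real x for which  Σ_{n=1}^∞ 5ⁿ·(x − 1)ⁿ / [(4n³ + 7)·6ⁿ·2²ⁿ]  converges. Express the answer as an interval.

[-19/5, 29/5]

By the ratio test, |a_{n+1}/a_n| = [(4n³ + 7)/(4(n+1)³ + 7)] · 5/(6·4) → 5/24.
Convergence for |x − 1| · 5/24 < 1, i.e. |x − 1| < 24/5. So R = 24/5.
At x = 29/5: the series is dominated by a constant times Σ 1/n³, which converges (p = 3 > 1).
Check x = -19/5: the terms are on the order of 1/n³, so the series converges absolutely by comparison with the p-series (p = 3 > 1).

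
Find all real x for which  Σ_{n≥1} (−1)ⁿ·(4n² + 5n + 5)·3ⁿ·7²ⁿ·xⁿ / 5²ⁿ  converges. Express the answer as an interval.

The ratio of consecutive coefficients is [(4(n+1)² + 5(n+1) + 5)/(4n² + 5n + 5)] · 3·49/25 → 147/25.
The series converges when 147/25 · |x| < 1, giving R = 25/147.
At x = 25/147: the n-th term does not approach 0; divergence by the term test.
When x = -25/147, the n-th term does not approach 0; divergence by the term test.

(-25/147, 25/147)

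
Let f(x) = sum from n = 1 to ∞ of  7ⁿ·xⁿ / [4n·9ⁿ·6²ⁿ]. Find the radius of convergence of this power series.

By the ratio test, |a_{n+1}/a_n| = [4n/4(n+1)] · 7/(9·36) → 7/324.
Hence the series converges for |x| < 1/(7/324) = 324/7, so the radius of convergence is 324/7.

R = 324/7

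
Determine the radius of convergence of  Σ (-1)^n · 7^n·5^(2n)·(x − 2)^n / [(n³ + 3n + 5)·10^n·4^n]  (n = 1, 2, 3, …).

By the ratio test, |a_{n+1}/a_n| = [(n³ + 3n + 5)/((n+1)³ + 3(n+1) + 5)] · 7·25/(10·4) → 35/8.
Hence the series converges for |x − 2| < 1/(35/8) = 8/35, so the radius of convergence is 8/35.

R = 8/35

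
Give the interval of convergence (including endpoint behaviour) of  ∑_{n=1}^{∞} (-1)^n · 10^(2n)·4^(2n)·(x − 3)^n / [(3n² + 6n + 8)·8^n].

By the ratio test, |a_{n+1}/a_n| = [(3n² + 6n + 8)/(3(n+1)² + 6(n+1) + 8)] · 100·16/8 → 200.
Hence the series converges for |x − 3| < 1/(200) = 1/200, so the radius of convergence is 1/200.
Endpoint x = 601/200: the series is dominated by a constant times Σ 1/n², which converges (p = 2 > 1).
Endpoint x = 599/200: the terms are on the order of 1/n², so the series converges absolutely by comparison with the p-series (p = 2 > 1).

[599/200, 601/200]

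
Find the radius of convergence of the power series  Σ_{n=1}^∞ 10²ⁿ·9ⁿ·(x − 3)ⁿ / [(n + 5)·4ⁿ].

R = 1/225

The ratio of consecutive coefficients is [(n + 5)/((n+1) + 5)] · 100·9/4 → 225.
Hence the series converges for |x − 3| < 1/(225) = 1/225, so the radius of convergence is 1/225.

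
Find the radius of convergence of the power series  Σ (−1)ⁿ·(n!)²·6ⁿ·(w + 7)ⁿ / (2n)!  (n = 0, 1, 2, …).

R = 2/3

By the ratio test, |a_{n+1}/a_n| = (n+1)²/[(2n+1)·(2n+2)] · 6 → 3/2.
Thus R = 1/(3/2) = 2/3.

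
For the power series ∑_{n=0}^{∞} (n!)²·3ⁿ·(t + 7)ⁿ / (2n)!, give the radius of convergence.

Apply the ratio test: |a_{n+1}| / |a_n| = (n+1)²/[(2n+1)·(2n+2)] · 3, which tends to 3/4 as n → ∞.
Hence the series converges for |t + 7| < 1/(3/4) = 4/3, so the radius of convergence is 4/3.

R = 4/3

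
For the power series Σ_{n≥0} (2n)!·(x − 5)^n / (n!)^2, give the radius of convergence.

R = 1/4

Apply the ratio test: |a_{n+1}| / |a_n| = (2n+1)·(2n+2)/(n+1)², which tends to 4 as n → ∞.
The series converges when 4 · |x − 5| < 1, giving R = 1/4.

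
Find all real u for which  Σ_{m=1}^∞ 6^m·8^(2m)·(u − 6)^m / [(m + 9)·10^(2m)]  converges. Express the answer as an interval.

[551/96, 601/96)

Apply the ratio test: |a_{m+1}| / |a_m| = [(m + 9)/((m+1) + 9)] · 6·64/100, which tends to 96/25 as m → ∞.
The series converges when 96/25 · |u − 6| < 1, giving R = 25/96.
At u = 601/96: the terms behave like c/m; limit comparison with the harmonic series gives divergence.
When u = 551/96, convergence follows from the alternating series test (terms decrease monotonically to 0).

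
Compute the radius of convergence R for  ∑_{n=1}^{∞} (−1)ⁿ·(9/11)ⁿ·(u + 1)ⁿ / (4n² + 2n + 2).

R = 11/9

Apply the ratio test: |a_{n+1}| / |a_n| = [(4n² + 2n + 2)/(4(n+1)² + 2(n+1) + 2)] · 9/11, which tends to 9/11 as n → ∞.
The series converges when 9/11 · |u + 1| < 1, giving R = 11/9.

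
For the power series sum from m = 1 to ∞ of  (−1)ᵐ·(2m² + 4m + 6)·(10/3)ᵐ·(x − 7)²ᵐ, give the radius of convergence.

The ratio of consecutive coefficients is [(2(m+1)² + 4(m+1) + 6)/(2m² + 4m + 6)] · 10/3 → 10/3.
Successive powers of (x − 7) differ by 2, so the series converges when |x − 7|² · 10/3 < 1, i.e. |x − 7| < √(3/10). So R = √30/10.

R = √30/10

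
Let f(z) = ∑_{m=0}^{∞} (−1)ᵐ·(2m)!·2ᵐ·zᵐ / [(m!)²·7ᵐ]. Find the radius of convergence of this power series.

R = 7/8

By the ratio test, |a_{m+1}/a_m| = (2m+1)·(2m+2)/(m+1)² · 2/7 → 8/7.
The series converges when 8/7 · |z| < 1, giving R = 7/8.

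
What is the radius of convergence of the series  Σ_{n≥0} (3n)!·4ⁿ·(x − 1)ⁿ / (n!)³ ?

Ratio test: |a_{n+1}/a_n| = (3n+1)·(3n+2)·(3n+3)/(n+1)³ · 4 → 108 as n → ∞.
The series converges when 108 · |x − 1| < 1, giving R = 1/108.

R = 1/108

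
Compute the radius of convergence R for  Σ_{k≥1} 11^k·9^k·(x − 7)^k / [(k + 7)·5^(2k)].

By the ratio test, |a_{k+1}/a_k| = [(k + 7)/((k+1) + 7)] · 11·9/25 → 99/25.
The series converges when 99/25 · |x − 7| < 1, giving R = 25/99.

R = 25/99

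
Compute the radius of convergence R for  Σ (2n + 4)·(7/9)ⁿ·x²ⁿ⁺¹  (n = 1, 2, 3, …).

R = 3√7/7

The ratio of consecutive coefficients is [(2(n+1) + 4)/(2n + 4)] · 7/9 → 7/9.
Since the exponent of x increases by 2 each term, convergence requires |x|² < 9/7, hence R = 3√7/7.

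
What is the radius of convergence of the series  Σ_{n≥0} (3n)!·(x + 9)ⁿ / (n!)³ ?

By the ratio test, |a_{n+1}/a_n| = (3n+1)·(3n+2)·(3n+3)/(n+1)³ → 27.
Thus R = 1/(27) = 1/27.

R = 1/27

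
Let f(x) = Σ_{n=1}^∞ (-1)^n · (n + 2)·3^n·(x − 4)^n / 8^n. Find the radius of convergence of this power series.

The ratio of consecutive coefficients is [((n+1) + 2)/(n + 2)] · 3/8 → 3/8.
Hence the series converges for |x − 4| < 1/(3/8) = 8/3, so the radius of convergence is 8/3.

R = 8/3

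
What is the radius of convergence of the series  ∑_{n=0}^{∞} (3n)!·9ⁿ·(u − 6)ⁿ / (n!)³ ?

By the ratio test, |a_{n+1}/a_n| = (3n+1)·(3n+2)·(3n+3)/(n+1)³ · 9 → 243.
The series converges when 243 · |u − 6| < 1, giving R = 1/243.

R = 1/243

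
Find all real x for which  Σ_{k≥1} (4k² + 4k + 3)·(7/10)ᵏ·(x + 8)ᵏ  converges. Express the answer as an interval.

(-66/7, -46/7)

Apply the ratio test: |a_{k+1}| / |a_k| = [(4(k+1)² + 4(k+1) + 3)/(4k² + 4k + 3)] · 7/10, which tends to 7/10 as k → ∞.
Hence the series converges for |x + 8| < 1/(7/10) = 10/7, so the radius of convergence is 10/7.
At x = -46/7: the terms do not tend to 0, so the series diverges.
Check x = -66/7: the terms do not tend to 0, so the series diverges.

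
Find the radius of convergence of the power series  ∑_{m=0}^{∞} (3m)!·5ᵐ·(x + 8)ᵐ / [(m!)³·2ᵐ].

Apply the ratio test: |a_{m+1}| / |a_m| = (3m+1)·(3m+2)·(3m+3)/(m+1)³ · 5/2, which tends to 135/2 as m → ∞.
Hence the series converges for |x + 8| < 1/(135/2) = 2/135, so the radius of convergence is 2/135.

R = 2/135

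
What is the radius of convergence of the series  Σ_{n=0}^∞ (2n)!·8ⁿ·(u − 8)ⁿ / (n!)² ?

R = 1/32

Ratio test: |a_{n+1}/a_n| = (2n+1)·(2n+2)/(n+1)² · 8 → 32 as n → ∞.
Thus R = 1/(32) = 1/32.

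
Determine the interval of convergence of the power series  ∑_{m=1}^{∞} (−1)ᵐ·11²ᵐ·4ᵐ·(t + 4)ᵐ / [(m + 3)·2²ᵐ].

(-485/121, -483/121]

The ratio of consecutive coefficients is [(m + 3)/((m+1) + 3)] · 121·4/4 → 121.
Thus R = 1/(121) = 1/121.
At t = -483/121: the terms alternate in sign and decrease monotonically to 0 in absolute value (size ~ c/m), so the alternating series test gives convergence.
Endpoint t = -485/121: the terms behave like c/m; limit comparison with the harmonic series gives divergence.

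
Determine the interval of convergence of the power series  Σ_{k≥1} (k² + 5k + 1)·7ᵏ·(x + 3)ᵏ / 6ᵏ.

Ratio test: |a_{k+1}/a_k| = [((k+1)² + 5(k+1) + 1)/(k² + 5k + 1)] · 7/6 → 7/6 as k → ∞.
The series converges when 7/6 · |x + 3| < 1, giving R = 6/7.
Endpoint x = -15/7: the terms have absolute value of order k², which does not tend to 0, so the series diverges by the divergence test.
When x = -27/7, the k-th term does not approach 0; divergence by the term test.

(-27/7, -15/7)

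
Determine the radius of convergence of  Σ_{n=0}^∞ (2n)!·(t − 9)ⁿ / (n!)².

R = 1/4

By the ratio test, |a_{n+1}/a_n| = (2n+1)·(2n+2)/(n+1)² → 4.
The series converges when 4 · |t − 9| < 1, giving R = 1/4.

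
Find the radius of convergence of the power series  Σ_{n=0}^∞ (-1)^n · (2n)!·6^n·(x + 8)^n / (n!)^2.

R = 1/24

The ratio of consecutive coefficients is (2n+1)·(2n+2)/(n+1)² · 6 → 24.
The series converges when 24 · |x + 8| < 1, giving R = 1/24.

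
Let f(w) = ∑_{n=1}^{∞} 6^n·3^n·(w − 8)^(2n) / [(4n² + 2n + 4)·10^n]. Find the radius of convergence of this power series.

Ratio test: |a_{n+1}/a_n| = [(4n² + 2n + 4)/(4(n+1)² + 2(n+1) + 4)] · 6·3/10 → 9/5 as n → ∞.
Since the exponent of (w − 8) increases by 2 each term, convergence requires |w − 8|² < 5/9, hence R = √5/3.

R = √5/3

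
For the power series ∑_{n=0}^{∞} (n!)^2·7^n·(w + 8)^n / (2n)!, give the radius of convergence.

R = 4/7

Ratio test: |a_{n+1}/a_n| = (n+1)²/[(2n+1)·(2n+2)] · 7 → 7/4 as n → ∞.
Thus R = 1/(7/4) = 4/7.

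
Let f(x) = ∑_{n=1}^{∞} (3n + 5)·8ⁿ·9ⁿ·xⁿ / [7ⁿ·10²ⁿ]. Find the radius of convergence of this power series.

Apply the ratio test: |a_{n+1}| / |a_n| = [(3(n+1) + 5)/(3n + 5)] · 8·9/(7·100), which tends to 18/175 as n → ∞.
Convergence for |x| · 18/175 < 1, i.e. |x| < 175/18. So R = 175/18.

R = 175/18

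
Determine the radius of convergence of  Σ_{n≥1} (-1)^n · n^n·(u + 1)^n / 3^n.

Applying the root test, |a_n|^(1/n) = n/3 → ∞.
Since the n-th root of |a_n| is unbounded, the series converges only at u = -1; R = 0.

R = 0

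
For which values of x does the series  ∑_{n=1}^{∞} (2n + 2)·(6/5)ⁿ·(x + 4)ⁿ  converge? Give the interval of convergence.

By the ratio test, |a_{n+1}/a_n| = [(2(n+1) + 2)/(2n + 2)] · 6/5 → 6/5.
Thus R = 1/(6/5) = 5/6.
When x = -19/6, the terms have absolute value of order n, which does not tend to 0, so the series diverges by the divergence test.
At x = -29/6: the terms do not tend to 0, so the series diverges.

(-29/6, -19/6)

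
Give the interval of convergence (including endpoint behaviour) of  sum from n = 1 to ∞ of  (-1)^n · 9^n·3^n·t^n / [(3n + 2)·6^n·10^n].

Ratio test: |a_{n+1}/a_n| = [(3n + 2)/(3(n+1) + 2)] · 9·3/(6·10) → 9/20 as n → ∞.
Thus R = 1/(9/20) = 20/9.
Check t = 20/9: the terms alternate in sign and decrease monotonically to 0 in absolute value (size ~ c/n), so the alternating series test gives convergence.
At t = -20/9: comparison with the harmonic series Σ 1/n shows the series diverges.

(-20/9, 20/9]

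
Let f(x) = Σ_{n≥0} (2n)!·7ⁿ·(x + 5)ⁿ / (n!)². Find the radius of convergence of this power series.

R = 1/28

The ratio of consecutive coefficients is (2n+1)·(2n+2)/(n+1)² · 7 → 28.
The series converges when 28 · |x + 5| < 1, giving R = 1/28.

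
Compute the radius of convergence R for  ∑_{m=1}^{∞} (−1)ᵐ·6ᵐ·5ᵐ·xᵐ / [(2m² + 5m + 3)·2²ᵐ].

R = 2/15

Apply the ratio test: |a_{m+1}| / |a_m| = [(2m² + 5m + 3)/(2(m+1)² + 5(m+1) + 3)] · 6·5/4, which tends to 15/2 as m → ∞.
The series converges when 15/2 · |x| < 1, giving R = 2/15.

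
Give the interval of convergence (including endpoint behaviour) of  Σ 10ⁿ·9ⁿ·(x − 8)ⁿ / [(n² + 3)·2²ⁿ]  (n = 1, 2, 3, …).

The ratio of consecutive coefficients is [(n² + 3)/((n+1)² + 3)] · 10·9/4 → 45/2.
Convergence for |x − 8| · 45/2 < 1, i.e. |x − 8| < 2/45. So R = 2/45.
Endpoint x = 362/45: the series is dominated by a constant times Σ 1/n², which converges (p = 2 > 1).
Endpoint x = 358/45: absolute convergence follows by limit comparison with Σ 1/n².

[358/45, 362/45]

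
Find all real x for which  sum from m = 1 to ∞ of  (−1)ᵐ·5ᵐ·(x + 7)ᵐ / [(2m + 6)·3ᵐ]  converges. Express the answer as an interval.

(-38/5, -32/5]

The ratio of consecutive coefficients is [(2m + 6)/(2(m+1) + 6)] · 5/3 → 5/3.
Thus R = 1/(5/3) = 3/5.
Endpoint x = -32/5: convergence follows from the alternating series test (terms decrease monotonically to 0).
Check x = -38/5: the terms are asymptotic to a nonzero constant times 1/m, so the series diverges by limit comparison with Σ 1/m.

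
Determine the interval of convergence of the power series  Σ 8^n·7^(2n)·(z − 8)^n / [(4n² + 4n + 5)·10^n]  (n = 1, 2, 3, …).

The ratio of consecutive coefficients is [(4n² + 4n + 5)/(4(n+1)² + 4(n+1) + 5)] · 8·49/10 → 196/5.
Convergence for |z − 8| · 196/5 < 1, i.e. |z − 8| < 5/196. So R = 5/196.
When z = 1573/196, absolute convergence follows by limit comparison with Σ 1/n².
Endpoint z = 1563/196: the series is dominated by a constant times Σ 1/n², which converges (p = 2 > 1).

[1563/196, 1573/196]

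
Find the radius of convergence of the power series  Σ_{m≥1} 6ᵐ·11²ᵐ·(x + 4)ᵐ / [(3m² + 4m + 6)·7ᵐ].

The ratio of consecutive coefficients is [(3m² + 4m + 6)/(3(m+1)² + 4(m+1) + 6)] · 6·121/7 → 726/7.
The series converges when 726/7 · |x + 4| < 1, giving R = 7/726.

R = 7/726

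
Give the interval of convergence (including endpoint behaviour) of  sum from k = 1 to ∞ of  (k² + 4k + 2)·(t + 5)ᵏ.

Ratio test: |a_{k+1}/a_k| = ((k+1)² + 4(k+1) + 2)/(k² + 4k + 2) → 1 as k → ∞.
Convergence for |t + 5| < 1, so R = 1.
Endpoint t = -4: the terms do not tend to 0, so the series diverges.
When t = -6, the terms do not tend to 0, so the series diverges.

(-6, -4)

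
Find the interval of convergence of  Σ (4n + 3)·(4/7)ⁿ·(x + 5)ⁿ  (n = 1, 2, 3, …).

(-27/4, -13/4)

Apply the ratio test: |a_{n+1}| / |a_n| = [(4(n+1) + 3)/(4n + 3)] · 4/7, which tends to 4/7 as n → ∞.
The series converges when 4/7 · |x + 5| < 1, giving R = 7/4.
Check x = -13/4: the terms have absolute value of order n, which does not tend to 0, so the series diverges by the divergence test.
Check x = -27/4: the terms have absolute value of order n, which does not tend to 0, so the series diverges by the divergence test.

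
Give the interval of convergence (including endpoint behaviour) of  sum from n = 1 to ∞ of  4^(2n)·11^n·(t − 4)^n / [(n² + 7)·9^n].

[695/176, 713/176]

Ratio test: |a_{n+1}/a_n| = [(n² + 7)/((n+1)² + 7)] · 16·11/9 → 176/9 as n → ∞.
Hence the series converges for |t − 4| < 1/(176/9) = 9/176, so the radius of convergence is 9/176.
Check t = 713/176: the terms are on the order of 1/n², so the series converges absolutely by comparison with the p-series (p = 2 > 1).
When t = 695/176, the series is dominated by a constant times Σ 1/n², which converges (p = 2 > 1).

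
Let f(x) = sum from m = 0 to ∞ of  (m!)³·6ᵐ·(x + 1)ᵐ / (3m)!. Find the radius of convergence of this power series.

By the ratio test, |a_{m+1}/a_m| = (m+1)³/[(3m+1)·(3m+2)·(3m+3)] · 6 → 2/9.
Hence the series converges for |x + 1| < 1/(2/9) = 9/2, so the radius of convergence is 9/2.

R = 9/2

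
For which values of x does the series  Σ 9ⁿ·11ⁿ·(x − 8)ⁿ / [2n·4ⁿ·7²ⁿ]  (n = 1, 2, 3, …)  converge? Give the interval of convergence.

[596/99, 988/99)

Apply the ratio test: |a_{n+1}| / |a_n| = [2n/2(n+1)] · 9·11/(4·49), which tends to 99/196 as n → ∞.
Thus R = 1/(99/196) = 196/99.
Check x = 988/99: comparison with the harmonic series Σ 1/n shows the series diverges.
When x = 596/99, an alternating series whose terms decrease to 0 in absolute value, so it converges by the Leibniz criterion.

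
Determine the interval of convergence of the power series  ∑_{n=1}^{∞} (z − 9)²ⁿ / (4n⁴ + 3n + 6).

Ratio test: |a_{n+1}/a_n| = (4n⁴ + 3n + 6)/(4(n+1)⁴ + 3(n+1) + 6) → 1 as n → ∞.
Since the exponent of (z − 9) increases by 2 each term, convergence requires |z − 9|² < 1, hence R = 1.
Endpoint z = 10: the terms are on the order of 1/n⁴, so the series converges absolutely by comparison with the p-series (p = 4 > 1).
At z = 8: absolute convergence follows by limit comparison with Σ 1/n⁴.

[8, 10]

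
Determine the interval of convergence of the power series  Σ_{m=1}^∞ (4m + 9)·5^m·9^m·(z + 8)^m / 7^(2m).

Apply the ratio test: |a_{m+1}| / |a_m| = [(4(m+1) + 9)/(4m + 9)] · 5·9/49, which tends to 45/49 as m → ∞.
Convergence for |z + 8| · 45/49 < 1, i.e. |z + 8| < 49/45. So R = 49/45.
At z = -311/45: the m-th term does not approach 0; divergence by the term test.
At z = -409/45: the terms have absolute value of order m, which does not tend to 0, so the series diverges by the divergence test.

(-409/45, -311/45)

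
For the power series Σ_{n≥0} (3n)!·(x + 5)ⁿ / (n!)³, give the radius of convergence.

R = 1/27

Ratio test: |a_{n+1}/a_n| = (3n+1)·(3n+2)·(3n+3)/(n+1)³ → 27 as n → ∞.
Hence the series converges for |x + 5| < 1/(27) = 1/27, so the radius of convergence is 1/27.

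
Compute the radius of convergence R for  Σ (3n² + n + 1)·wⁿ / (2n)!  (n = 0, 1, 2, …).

The ratio of consecutive coefficients is (3(n+1)² + (n+1) + 1)/(3n² + n + 1) · 1/[(2n+1)·(2n+2)] → 0.
Since the limit is 0 < 1 for every w, the series converges on all of ℝ and R = ∞.

R = ∞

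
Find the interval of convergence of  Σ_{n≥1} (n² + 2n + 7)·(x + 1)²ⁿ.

The ratio of consecutive coefficients is ((n+1)² + 2(n+1) + 7)/(n² + 2n + 7) → 1.
Since the exponent of (x + 1) increases by 2 each term, convergence requires |x + 1|² < 1, hence R = 1.
Endpoint x = 0: the terms have absolute value of order n², which does not tend to 0, so the series diverges by the divergence test.
When x = -2, the terms have absolute value of order n², which does not tend to 0, so the series diverges by the divergence test.

(-2, 0)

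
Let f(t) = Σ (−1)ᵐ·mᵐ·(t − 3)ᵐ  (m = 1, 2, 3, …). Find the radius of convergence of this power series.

Applying the root test, |a_m|^(1/m) = m → ∞.
Since the m-th root of |a_m| is unbounded, the series converges only at t = 3; R = 0.

R = 0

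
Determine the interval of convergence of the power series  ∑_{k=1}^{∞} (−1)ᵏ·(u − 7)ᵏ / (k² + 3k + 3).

By the ratio test, |a_{k+1}/a_k| = (k² + 3k + 3)/((k+1)² + 3(k+1) + 3) → 1.
Convergence for |u − 7| < 1, so R = 1.
At u = 8: the terms are on the order of 1/k², so the series converges absolutely by comparison with the p-series (p = 2 > 1).
At u = 6: absolute convergence follows by limit comparison with Σ 1/k².

[6, 8]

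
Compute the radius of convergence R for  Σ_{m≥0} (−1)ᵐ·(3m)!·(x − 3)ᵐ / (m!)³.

R = 1/27

Apply the ratio test: |a_{m+1}| / |a_m| = (3m+1)·(3m+2)·(3m+3)/(m+1)³, which tends to 27 as m → ∞.
Hence the series converges for |x − 3| < 1/(27) = 1/27, so the radius of convergence is 1/27.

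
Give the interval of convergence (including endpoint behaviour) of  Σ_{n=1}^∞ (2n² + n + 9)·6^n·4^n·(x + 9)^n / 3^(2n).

By the ratio test, |a_{n+1}/a_n| = [(2(n+1)² + (n+1) + 9)/(2n² + n + 9)] · 6·4/9 → 8/3.
The series converges when 8/3 · |x + 9| < 1, giving R = 3/8.
Check x = -69/8: the terms have absolute value of order n², which does not tend to 0, so the series diverges by the divergence test.
At x = -75/8: the terms do not tend to 0, so the series diverges.

(-75/8, -69/8)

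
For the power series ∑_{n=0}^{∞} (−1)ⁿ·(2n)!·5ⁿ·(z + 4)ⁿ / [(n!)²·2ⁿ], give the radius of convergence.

R = 1/10

By the ratio test, |a_{n+1}/a_n| = (2n+1)·(2n+2)/(n+1)² · 5/2 → 10.
The series converges when 10 · |z + 4| < 1, giving R = 1/10.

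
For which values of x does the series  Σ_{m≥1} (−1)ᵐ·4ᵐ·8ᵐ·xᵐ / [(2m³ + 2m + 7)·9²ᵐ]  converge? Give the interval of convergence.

By the ratio test, |a_{m+1}/a_m| = [(2m³ + 2m + 7)/(2(m+1)³ + 2(m+1) + 7)] · 4·8/81 → 32/81.
The series converges when 32/81 · |x| < 1, giving R = 81/32.
Check x = 81/32: the series is dominated by a constant times Σ 1/m³, which converges (p = 3 > 1).
At x = -81/32: the series is dominated by a constant times Σ 1/m³, which converges (p = 3 > 1).

[-81/32, 81/32]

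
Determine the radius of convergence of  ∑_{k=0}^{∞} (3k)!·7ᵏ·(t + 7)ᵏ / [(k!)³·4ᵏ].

Ratio test: |a_{k+1}/a_k| = (3k+1)·(3k+2)·(3k+3)/(k+1)³ · 7/4 → 189/4 as k → ∞.
Hence the series converges for |t + 7| < 1/(189/4) = 4/189, so the radius of convergence is 4/189.

R = 4/189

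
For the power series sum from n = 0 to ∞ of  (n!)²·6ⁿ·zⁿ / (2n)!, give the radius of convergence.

By the ratio test, |a_{n+1}/a_n| = (n+1)²/[(2n+1)·(2n+2)] · 6 → 3/2.
The series converges when 3/2 · |z| < 1, giving R = 2/3.

R = 2/3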